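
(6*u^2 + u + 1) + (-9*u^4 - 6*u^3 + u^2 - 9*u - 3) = -9*u^4 - 6*u^3 + 7*u^2 - 8*u - 2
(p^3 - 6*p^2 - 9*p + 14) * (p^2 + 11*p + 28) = p^5 + 5*p^4 - 47*p^3 - 253*p^2 - 98*p + 392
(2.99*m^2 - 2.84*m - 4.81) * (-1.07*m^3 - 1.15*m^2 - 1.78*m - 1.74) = -3.1993*m^5 - 0.3997*m^4 + 3.0905*m^3 + 5.3841*m^2 + 13.5034*m + 8.3694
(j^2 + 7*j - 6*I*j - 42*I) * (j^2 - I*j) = j^4 + 7*j^3 - 7*I*j^3 - 6*j^2 - 49*I*j^2 - 42*j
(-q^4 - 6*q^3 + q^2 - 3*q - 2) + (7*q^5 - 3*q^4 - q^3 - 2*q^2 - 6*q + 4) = 7*q^5 - 4*q^4 - 7*q^3 - q^2 - 9*q + 2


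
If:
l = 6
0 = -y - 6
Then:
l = 6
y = -6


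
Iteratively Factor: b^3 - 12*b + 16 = (b + 4)*(b^2 - 4*b + 4) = (b - 2)*(b + 4)*(b - 2)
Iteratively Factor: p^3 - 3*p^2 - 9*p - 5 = (p + 1)*(p^2 - 4*p - 5) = (p - 5)*(p + 1)*(p + 1)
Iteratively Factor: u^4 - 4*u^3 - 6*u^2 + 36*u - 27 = (u - 3)*(u^3 - u^2 - 9*u + 9) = (u - 3)^2*(u^2 + 2*u - 3) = (u - 3)^2*(u - 1)*(u + 3)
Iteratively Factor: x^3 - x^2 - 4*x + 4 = (x + 2)*(x^2 - 3*x + 2) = (x - 2)*(x + 2)*(x - 1)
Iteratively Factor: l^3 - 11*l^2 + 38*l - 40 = (l - 2)*(l^2 - 9*l + 20) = (l - 5)*(l - 2)*(l - 4)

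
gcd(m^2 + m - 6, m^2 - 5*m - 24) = m + 3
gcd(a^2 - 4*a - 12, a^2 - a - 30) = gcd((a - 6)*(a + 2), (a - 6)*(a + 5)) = a - 6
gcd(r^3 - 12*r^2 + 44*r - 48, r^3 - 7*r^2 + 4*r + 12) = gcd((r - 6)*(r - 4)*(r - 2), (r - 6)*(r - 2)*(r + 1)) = r^2 - 8*r + 12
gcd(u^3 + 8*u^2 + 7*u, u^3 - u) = u^2 + u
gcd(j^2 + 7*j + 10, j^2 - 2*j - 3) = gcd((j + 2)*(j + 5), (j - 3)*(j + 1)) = 1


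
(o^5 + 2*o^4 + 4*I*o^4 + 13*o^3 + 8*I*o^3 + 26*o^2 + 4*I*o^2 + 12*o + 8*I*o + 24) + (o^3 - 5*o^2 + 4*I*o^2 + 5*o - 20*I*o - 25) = o^5 + 2*o^4 + 4*I*o^4 + 14*o^3 + 8*I*o^3 + 21*o^2 + 8*I*o^2 + 17*o - 12*I*o - 1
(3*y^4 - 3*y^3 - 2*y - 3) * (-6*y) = -18*y^5 + 18*y^4 + 12*y^2 + 18*y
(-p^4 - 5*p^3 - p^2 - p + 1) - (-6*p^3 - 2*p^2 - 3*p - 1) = -p^4 + p^3 + p^2 + 2*p + 2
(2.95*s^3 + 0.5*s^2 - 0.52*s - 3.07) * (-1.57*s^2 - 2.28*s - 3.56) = -4.6315*s^5 - 7.511*s^4 - 10.8256*s^3 + 4.2255*s^2 + 8.8508*s + 10.9292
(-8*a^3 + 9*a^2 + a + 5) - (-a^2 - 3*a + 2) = -8*a^3 + 10*a^2 + 4*a + 3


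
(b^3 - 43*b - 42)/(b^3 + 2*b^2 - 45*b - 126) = (b + 1)/(b + 3)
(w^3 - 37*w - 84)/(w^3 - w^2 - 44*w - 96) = (w - 7)/(w - 8)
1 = 1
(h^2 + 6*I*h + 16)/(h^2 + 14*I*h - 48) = (h - 2*I)/(h + 6*I)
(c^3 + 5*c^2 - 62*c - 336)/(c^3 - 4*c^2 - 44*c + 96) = (c + 7)/(c - 2)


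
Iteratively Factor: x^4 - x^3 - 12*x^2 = (x)*(x^3 - x^2 - 12*x) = x*(x - 4)*(x^2 + 3*x) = x*(x - 4)*(x + 3)*(x)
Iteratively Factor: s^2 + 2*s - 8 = (s + 4)*(s - 2)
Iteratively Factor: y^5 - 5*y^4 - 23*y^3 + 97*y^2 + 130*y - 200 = (y - 5)*(y^4 - 23*y^2 - 18*y + 40) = (y - 5)*(y - 1)*(y^3 + y^2 - 22*y - 40) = (y - 5)*(y - 1)*(y + 4)*(y^2 - 3*y - 10) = (y - 5)*(y - 1)*(y + 2)*(y + 4)*(y - 5)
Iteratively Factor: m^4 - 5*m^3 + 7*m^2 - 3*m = (m)*(m^3 - 5*m^2 + 7*m - 3) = m*(m - 3)*(m^2 - 2*m + 1) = m*(m - 3)*(m - 1)*(m - 1)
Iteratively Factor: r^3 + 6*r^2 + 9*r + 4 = (r + 1)*(r^2 + 5*r + 4) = (r + 1)^2*(r + 4)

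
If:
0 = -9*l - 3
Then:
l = -1/3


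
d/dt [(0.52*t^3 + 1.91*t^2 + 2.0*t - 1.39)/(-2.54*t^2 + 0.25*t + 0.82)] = (-1.3208*t^4 + 0.26*t^3 + 6.8367*t^2 - 3.9288*t + 1.9875)/(6.4516*t^4 - 1.27*t^3 - 4.1031*t^2 + 0.41*t + 0.6724)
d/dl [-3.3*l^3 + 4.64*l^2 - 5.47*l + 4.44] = -9.9*l^2 + 9.28*l - 5.47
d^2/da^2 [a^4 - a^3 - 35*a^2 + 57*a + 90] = 12*a^2 - 6*a - 70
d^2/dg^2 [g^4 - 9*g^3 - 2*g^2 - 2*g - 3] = 12*g^2 - 54*g - 4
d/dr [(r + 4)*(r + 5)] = 2*r + 9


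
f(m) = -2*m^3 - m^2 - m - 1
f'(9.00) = -505.00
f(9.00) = -1549.00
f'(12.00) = -889.00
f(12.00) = -3613.00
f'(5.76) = -211.59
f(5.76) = -422.14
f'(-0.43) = -1.25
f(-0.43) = -0.60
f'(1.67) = -21.07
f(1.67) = -14.77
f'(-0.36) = -1.06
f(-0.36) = -0.68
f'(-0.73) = -2.74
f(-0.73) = -0.02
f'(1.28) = -13.39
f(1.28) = -8.11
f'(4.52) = -132.62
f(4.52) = -210.64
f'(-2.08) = -22.80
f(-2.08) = 14.75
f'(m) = -6*m^2 - 2*m - 1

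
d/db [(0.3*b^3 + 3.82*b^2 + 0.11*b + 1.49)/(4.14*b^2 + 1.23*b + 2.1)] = (1.242*b^4 + 0.738*b^3 + 6.1332*b^2 + 3.7068*b - 1.6017)/(17.1396*b^4 + 10.1844*b^3 + 18.9009*b^2 + 5.166*b + 4.41)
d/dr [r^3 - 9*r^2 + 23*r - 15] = 3*r^2 - 18*r + 23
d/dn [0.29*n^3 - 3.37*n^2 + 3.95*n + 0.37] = 0.87*n^2 - 6.74*n + 3.95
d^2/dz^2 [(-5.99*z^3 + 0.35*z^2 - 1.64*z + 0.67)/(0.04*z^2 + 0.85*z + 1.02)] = (1.38777878078145e-17*z^5 - 4.44089209850063e-16*z^4 - 8.195814*z^3 - 31.239228*z^2 - 36.853824*z + 4.485518)/(6.4e-5*z^6 + 0.00408*z^5 + 0.091596*z^4 + 0.822205*z^3 + 2.335698*z^2 + 2.65302*z + 1.061208)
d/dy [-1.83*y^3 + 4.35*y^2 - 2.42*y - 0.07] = -5.49*y^2 + 8.7*y - 2.42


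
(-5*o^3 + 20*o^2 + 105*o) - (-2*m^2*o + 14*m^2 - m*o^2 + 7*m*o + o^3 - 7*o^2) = 2*m^2*o - 14*m^2 + m*o^2 - 7*m*o - 6*o^3 + 27*o^2 + 105*o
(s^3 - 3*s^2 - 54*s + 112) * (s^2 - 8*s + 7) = s^5 - 11*s^4 - 23*s^3 + 523*s^2 - 1274*s + 784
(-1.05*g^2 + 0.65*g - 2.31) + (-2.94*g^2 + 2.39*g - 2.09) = -3.99*g^2 + 3.04*g - 4.4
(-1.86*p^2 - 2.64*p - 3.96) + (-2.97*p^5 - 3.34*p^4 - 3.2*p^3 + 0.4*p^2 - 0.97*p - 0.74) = -2.97*p^5 - 3.34*p^4 - 3.2*p^3 - 1.46*p^2 - 3.61*p - 4.7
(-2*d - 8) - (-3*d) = d - 8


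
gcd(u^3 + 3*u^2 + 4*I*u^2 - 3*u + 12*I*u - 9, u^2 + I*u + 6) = u + 3*I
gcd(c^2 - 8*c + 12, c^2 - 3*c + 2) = c - 2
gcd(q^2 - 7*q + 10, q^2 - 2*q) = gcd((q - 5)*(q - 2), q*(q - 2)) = q - 2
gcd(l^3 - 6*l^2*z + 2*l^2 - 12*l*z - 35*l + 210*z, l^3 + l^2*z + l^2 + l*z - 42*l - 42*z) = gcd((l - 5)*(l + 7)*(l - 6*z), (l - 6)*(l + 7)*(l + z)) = l + 7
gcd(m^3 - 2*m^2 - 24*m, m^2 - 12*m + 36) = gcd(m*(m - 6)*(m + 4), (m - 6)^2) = m - 6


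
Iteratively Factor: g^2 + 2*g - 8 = (g - 2)*(g + 4)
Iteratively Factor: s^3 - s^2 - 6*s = (s - 3)*(s^2 + 2*s) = (s - 3)*(s + 2)*(s)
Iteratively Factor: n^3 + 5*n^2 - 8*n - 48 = (n + 4)*(n^2 + n - 12) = (n + 4)^2*(n - 3)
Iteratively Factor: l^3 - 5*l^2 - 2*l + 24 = (l - 3)*(l^2 - 2*l - 8) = (l - 3)*(l + 2)*(l - 4)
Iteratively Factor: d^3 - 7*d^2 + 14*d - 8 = (d - 4)*(d^2 - 3*d + 2) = (d - 4)*(d - 1)*(d - 2)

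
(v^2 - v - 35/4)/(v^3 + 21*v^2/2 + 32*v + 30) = (v - 7/2)/(v^2 + 8*v + 12)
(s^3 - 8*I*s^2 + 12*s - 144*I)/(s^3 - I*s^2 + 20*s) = (s^2 - 12*I*s - 36)/(s*(s - 5*I))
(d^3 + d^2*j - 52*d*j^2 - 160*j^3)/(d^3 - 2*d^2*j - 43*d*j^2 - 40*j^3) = (d + 4*j)/(d + j)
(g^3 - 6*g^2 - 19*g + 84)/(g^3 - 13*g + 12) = (g - 7)/(g - 1)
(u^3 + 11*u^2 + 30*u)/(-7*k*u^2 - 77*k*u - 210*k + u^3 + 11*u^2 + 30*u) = u/(-7*k + u)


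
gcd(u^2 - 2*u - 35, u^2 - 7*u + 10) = 1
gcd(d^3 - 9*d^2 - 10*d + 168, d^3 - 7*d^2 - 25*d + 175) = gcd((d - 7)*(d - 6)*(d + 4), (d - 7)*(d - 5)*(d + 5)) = d - 7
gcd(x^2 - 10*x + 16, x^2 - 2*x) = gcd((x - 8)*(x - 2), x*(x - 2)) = x - 2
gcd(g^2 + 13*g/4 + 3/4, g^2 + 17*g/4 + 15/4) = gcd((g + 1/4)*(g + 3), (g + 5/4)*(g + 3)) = g + 3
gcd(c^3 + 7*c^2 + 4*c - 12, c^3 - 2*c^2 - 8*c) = c + 2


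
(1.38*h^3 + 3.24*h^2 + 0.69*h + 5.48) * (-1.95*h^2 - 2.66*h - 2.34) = -2.691*h^5 - 9.9888*h^4 - 13.1931*h^3 - 20.103*h^2 - 16.1914*h - 12.8232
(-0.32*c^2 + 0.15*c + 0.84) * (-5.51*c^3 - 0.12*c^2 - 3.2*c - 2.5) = 1.7632*c^5 - 0.7881*c^4 - 3.6224*c^3 + 0.2192*c^2 - 3.063*c - 2.1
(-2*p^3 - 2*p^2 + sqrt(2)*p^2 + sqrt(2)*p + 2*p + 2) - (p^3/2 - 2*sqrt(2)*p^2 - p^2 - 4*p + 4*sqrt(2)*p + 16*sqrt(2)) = -5*p^3/2 - p^2 + 3*sqrt(2)*p^2 - 3*sqrt(2)*p + 6*p - 16*sqrt(2) + 2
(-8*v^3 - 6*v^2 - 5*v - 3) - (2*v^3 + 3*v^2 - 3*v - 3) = -10*v^3 - 9*v^2 - 2*v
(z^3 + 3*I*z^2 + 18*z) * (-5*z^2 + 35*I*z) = -5*z^5 + 20*I*z^4 - 195*z^3 + 630*I*z^2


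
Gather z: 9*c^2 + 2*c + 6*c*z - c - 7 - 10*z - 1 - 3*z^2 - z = 9*c^2 + c - 3*z^2 + z*(6*c - 11) - 8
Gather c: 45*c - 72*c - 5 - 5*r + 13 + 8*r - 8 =-27*c + 3*r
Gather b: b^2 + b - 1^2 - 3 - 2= b^2 + b - 6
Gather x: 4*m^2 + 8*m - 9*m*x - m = 4*m^2 - 9*m*x + 7*m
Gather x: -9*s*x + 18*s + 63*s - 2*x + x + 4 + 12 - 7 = 81*s + x*(-9*s - 1) + 9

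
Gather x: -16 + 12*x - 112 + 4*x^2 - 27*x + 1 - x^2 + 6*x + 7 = 3*x^2 - 9*x - 120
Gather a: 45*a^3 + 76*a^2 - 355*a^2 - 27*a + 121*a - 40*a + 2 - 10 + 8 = 45*a^3 - 279*a^2 + 54*a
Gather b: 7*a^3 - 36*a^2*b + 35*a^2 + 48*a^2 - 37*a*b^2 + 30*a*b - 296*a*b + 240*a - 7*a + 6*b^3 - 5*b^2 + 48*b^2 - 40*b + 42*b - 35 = 7*a^3 + 83*a^2 + 233*a + 6*b^3 + b^2*(43 - 37*a) + b*(-36*a^2 - 266*a + 2) - 35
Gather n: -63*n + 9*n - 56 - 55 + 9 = -54*n - 102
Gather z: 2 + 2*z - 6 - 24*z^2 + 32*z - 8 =-24*z^2 + 34*z - 12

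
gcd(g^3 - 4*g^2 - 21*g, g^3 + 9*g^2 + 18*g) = g^2 + 3*g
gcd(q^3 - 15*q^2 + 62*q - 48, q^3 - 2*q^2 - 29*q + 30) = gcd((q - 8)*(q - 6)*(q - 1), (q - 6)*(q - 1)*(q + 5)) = q^2 - 7*q + 6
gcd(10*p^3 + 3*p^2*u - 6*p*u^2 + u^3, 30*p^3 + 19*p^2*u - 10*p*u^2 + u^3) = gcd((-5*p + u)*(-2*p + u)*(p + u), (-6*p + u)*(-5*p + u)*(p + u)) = 5*p^2 + 4*p*u - u^2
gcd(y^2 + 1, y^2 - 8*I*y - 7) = y - I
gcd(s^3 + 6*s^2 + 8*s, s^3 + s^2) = s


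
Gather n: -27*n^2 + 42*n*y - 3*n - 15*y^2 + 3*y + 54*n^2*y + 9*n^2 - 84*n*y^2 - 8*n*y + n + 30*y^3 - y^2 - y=n^2*(54*y - 18) + n*(-84*y^2 + 34*y - 2) + 30*y^3 - 16*y^2 + 2*y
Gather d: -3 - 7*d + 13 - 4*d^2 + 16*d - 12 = -4*d^2 + 9*d - 2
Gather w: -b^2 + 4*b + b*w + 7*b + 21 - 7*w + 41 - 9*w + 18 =-b^2 + 11*b + w*(b - 16) + 80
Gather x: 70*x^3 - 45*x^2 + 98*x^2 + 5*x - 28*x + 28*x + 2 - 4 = 70*x^3 + 53*x^2 + 5*x - 2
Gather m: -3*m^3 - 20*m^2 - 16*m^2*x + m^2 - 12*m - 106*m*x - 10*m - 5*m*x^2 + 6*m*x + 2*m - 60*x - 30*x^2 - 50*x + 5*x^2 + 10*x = -3*m^3 + m^2*(-16*x - 19) + m*(-5*x^2 - 100*x - 20) - 25*x^2 - 100*x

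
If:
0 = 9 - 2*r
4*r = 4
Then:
No Solution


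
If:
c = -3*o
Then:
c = -3*o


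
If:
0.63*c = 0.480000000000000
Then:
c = 0.76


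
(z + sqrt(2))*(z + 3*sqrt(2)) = z^2 + 4*sqrt(2)*z + 6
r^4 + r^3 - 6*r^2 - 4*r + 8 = (r - 2)*(r - 1)*(r + 2)^2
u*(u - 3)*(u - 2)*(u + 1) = u^4 - 4*u^3 + u^2 + 6*u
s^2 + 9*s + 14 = (s + 2)*(s + 7)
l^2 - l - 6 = (l - 3)*(l + 2)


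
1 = 1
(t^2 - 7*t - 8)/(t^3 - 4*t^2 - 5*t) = (t - 8)/(t*(t - 5))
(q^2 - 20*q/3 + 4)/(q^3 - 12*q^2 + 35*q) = (q^2 - 20*q/3 + 4)/(q*(q^2 - 12*q + 35))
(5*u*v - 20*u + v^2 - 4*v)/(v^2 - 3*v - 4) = (5*u + v)/(v + 1)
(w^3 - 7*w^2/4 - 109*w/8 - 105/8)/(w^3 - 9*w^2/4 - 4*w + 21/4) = (2*w^2 - 7*w - 15)/(2*(w^2 - 4*w + 3))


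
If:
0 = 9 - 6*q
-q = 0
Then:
No Solution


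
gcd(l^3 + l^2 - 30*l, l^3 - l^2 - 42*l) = l^2 + 6*l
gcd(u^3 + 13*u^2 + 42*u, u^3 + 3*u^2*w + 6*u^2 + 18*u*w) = u^2 + 6*u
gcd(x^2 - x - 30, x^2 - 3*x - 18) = x - 6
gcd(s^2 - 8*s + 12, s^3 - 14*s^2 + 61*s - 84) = 1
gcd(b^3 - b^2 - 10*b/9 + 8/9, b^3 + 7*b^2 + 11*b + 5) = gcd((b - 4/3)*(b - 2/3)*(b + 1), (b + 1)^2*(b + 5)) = b + 1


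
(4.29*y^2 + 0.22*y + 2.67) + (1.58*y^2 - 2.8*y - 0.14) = 5.87*y^2 - 2.58*y + 2.53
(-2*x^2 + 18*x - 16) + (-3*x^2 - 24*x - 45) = -5*x^2 - 6*x - 61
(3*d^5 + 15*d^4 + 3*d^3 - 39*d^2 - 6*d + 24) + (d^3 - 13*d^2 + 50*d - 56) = 3*d^5 + 15*d^4 + 4*d^3 - 52*d^2 + 44*d - 32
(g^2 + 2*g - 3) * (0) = 0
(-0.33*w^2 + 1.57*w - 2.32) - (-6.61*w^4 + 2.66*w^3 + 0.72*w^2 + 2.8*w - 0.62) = 6.61*w^4 - 2.66*w^3 - 1.05*w^2 - 1.23*w - 1.7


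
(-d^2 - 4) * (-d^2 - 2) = d^4 + 6*d^2 + 8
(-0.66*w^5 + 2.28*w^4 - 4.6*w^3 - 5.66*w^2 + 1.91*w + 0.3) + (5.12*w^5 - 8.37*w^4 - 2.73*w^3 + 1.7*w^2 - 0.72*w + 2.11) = 4.46*w^5 - 6.09*w^4 - 7.33*w^3 - 3.96*w^2 + 1.19*w + 2.41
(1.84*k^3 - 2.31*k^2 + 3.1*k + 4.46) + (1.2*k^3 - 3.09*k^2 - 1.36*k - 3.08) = 3.04*k^3 - 5.4*k^2 + 1.74*k + 1.38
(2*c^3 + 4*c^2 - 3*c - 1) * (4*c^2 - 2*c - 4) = 8*c^5 + 12*c^4 - 28*c^3 - 14*c^2 + 14*c + 4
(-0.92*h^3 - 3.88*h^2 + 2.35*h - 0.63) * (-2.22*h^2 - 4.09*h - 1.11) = 2.0424*h^5 + 12.3764*h^4 + 11.6734*h^3 - 3.9061*h^2 - 0.0318000000000005*h + 0.6993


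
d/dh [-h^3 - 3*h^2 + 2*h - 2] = -3*h^2 - 6*h + 2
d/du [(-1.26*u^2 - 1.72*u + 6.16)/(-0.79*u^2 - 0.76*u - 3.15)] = (-0.4012*u^2 + 17.6708*u + 10.0996)/(0.6241*u^4 + 1.2008*u^3 + 5.5546*u^2 + 4.788*u + 9.9225)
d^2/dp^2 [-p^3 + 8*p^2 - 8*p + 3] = 16 - 6*p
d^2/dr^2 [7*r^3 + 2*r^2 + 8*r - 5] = 42*r + 4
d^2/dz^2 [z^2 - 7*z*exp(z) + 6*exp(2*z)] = -7*z*exp(z) + 24*exp(2*z) - 14*exp(z) + 2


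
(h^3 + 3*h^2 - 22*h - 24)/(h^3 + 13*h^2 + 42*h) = (h^2 - 3*h - 4)/(h*(h + 7))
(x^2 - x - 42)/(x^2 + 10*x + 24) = (x - 7)/(x + 4)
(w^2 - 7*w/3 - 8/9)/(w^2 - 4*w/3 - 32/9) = (3*w + 1)/(3*w + 4)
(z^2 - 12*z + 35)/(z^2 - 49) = (z - 5)/(z + 7)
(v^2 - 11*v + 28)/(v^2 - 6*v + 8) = (v - 7)/(v - 2)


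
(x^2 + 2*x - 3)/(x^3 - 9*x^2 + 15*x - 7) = (x + 3)/(x^2 - 8*x + 7)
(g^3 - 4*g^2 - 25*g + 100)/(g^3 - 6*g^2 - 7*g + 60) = (g + 5)/(g + 3)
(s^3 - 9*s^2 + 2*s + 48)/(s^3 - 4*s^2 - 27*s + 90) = (s^2 - 6*s - 16)/(s^2 - s - 30)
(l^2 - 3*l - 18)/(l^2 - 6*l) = (l + 3)/l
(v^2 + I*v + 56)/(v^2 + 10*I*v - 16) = (v - 7*I)/(v + 2*I)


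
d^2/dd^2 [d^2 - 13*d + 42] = 2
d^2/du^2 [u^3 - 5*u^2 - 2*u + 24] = 6*u - 10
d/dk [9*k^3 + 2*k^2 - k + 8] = 27*k^2 + 4*k - 1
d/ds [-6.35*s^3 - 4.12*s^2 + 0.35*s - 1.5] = -19.05*s^2 - 8.24*s + 0.35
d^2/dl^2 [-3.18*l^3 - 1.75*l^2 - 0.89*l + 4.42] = -19.08*l - 3.5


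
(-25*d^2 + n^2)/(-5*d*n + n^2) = (5*d + n)/n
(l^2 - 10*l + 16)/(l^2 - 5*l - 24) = (l - 2)/(l + 3)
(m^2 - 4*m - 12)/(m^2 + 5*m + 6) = (m - 6)/(m + 3)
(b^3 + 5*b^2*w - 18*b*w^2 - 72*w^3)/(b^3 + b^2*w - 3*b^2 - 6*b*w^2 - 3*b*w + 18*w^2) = (-b^2 - 2*b*w + 24*w^2)/(-b^2 + 2*b*w + 3*b - 6*w)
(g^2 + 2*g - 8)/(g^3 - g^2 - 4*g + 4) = (g + 4)/(g^2 + g - 2)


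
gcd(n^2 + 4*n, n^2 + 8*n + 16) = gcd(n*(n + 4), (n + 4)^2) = n + 4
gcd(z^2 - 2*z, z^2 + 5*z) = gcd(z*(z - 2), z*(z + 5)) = z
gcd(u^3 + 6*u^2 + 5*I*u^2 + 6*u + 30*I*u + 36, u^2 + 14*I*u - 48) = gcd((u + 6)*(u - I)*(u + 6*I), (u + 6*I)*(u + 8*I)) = u + 6*I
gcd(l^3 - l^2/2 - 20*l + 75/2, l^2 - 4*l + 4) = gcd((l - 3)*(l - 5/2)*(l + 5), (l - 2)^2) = 1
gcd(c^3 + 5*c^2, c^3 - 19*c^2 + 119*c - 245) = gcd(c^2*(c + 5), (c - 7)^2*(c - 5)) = 1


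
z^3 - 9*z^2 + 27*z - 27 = (z - 3)^3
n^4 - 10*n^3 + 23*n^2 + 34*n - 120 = (n - 5)*(n - 4)*(n - 3)*(n + 2)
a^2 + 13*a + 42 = (a + 6)*(a + 7)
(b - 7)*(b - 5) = b^2 - 12*b + 35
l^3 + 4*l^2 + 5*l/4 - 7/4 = (l - 1/2)*(l + 1)*(l + 7/2)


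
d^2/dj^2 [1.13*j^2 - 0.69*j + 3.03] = 2.26000000000000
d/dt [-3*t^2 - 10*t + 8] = -6*t - 10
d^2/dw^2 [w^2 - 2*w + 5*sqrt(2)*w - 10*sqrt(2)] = 2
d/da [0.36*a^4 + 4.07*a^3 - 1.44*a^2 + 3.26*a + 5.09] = 1.44*a^3 + 12.21*a^2 - 2.88*a + 3.26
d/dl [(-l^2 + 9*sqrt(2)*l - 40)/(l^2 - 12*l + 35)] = (-9*sqrt(2)*l^2 + 12*l^2 + 10*l - 480 + 315*sqrt(2))/(l^4 - 24*l^3 + 214*l^2 - 840*l + 1225)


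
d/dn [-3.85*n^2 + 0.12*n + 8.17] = 0.12 - 7.7*n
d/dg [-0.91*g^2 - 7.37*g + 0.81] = -1.82*g - 7.37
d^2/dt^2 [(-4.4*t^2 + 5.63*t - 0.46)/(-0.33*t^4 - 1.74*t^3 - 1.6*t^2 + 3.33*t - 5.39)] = (2.87496*t^8 + 7.80159599999998*t^7 - 28.725576*t^6 - 54.1622879999999*t^5 - 144.94401*t^4 - 406.153768*t^3 + 387.1998*t^2 + 250.728504*t + 55.823826)/(0.035937*t^12 + 0.568458*t^11 + 3.520044*t^10 + 9.692433*t^9 + 7.355277*t^8 - 8.862336*t^7 + 25.481503*t^6 + 86.805792*t^5 - 64.000929*t^4 - 57.581595*t^3 + 318.757593*t^2 - 290.230479*t + 156.590819)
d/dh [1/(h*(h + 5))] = (-2*h - 5)/(h^2*(h^2 + 10*h + 25))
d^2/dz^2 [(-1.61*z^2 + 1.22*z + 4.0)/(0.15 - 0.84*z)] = -5.87979/(0.592704*z^3 - 0.31752*z^2 + 0.0567*z - 0.003375)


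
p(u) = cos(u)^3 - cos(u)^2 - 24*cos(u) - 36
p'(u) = -3*sin(u)*cos(u)^2 + 2*sin(u)*cos(u) + 24*sin(u)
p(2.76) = -15.39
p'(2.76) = 7.28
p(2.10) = -24.27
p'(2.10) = 19.19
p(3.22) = -14.06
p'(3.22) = -1.49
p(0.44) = -57.79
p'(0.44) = 9.95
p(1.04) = -48.28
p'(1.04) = 20.91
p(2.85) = -14.81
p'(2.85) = 5.56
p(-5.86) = -57.96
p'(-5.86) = 9.58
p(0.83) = -52.35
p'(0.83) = 17.70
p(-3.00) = -14.19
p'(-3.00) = -2.69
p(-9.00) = -15.72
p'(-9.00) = -8.11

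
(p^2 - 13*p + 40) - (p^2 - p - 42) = 82 - 12*p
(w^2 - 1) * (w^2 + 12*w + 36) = w^4 + 12*w^3 + 35*w^2 - 12*w - 36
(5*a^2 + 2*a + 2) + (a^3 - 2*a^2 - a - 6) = a^3 + 3*a^2 + a - 4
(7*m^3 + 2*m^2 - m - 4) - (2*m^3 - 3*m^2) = 5*m^3 + 5*m^2 - m - 4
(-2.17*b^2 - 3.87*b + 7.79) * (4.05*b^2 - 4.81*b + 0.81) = -8.7885*b^4 - 5.2358*b^3 + 48.4065*b^2 - 40.6046*b + 6.3099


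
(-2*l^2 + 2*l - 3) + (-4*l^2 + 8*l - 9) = -6*l^2 + 10*l - 12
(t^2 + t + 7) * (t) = t^3 + t^2 + 7*t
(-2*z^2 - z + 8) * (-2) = 4*z^2 + 2*z - 16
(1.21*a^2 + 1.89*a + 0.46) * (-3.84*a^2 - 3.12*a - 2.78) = -4.6464*a^4 - 11.0328*a^3 - 11.027*a^2 - 6.6894*a - 1.2788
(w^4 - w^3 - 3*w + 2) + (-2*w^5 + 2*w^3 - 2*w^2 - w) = -2*w^5 + w^4 + w^3 - 2*w^2 - 4*w + 2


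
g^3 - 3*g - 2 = (g - 2)*(g + 1)^2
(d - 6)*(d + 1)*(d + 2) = d^3 - 3*d^2 - 16*d - 12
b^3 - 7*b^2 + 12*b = b*(b - 4)*(b - 3)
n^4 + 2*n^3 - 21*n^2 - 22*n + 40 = (n - 4)*(n - 1)*(n + 2)*(n + 5)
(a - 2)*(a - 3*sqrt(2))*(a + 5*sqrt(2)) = a^3 - 2*a^2 + 2*sqrt(2)*a^2 - 30*a - 4*sqrt(2)*a + 60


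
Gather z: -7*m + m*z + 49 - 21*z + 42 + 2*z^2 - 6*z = -7*m + 2*z^2 + z*(m - 27) + 91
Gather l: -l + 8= 8 - l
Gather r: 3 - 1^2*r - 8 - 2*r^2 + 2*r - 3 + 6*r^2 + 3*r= 4*r^2 + 4*r - 8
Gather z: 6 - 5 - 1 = 0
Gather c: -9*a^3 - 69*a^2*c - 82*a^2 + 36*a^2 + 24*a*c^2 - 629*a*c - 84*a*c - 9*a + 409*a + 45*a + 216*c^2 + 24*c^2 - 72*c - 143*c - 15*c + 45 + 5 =-9*a^3 - 46*a^2 + 445*a + c^2*(24*a + 240) + c*(-69*a^2 - 713*a - 230) + 50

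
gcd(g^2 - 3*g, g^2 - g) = g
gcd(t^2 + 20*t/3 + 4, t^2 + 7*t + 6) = t + 6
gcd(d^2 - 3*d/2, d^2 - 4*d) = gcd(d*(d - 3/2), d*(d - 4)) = d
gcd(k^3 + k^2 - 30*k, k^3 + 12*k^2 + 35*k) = k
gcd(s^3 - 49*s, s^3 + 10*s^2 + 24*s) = s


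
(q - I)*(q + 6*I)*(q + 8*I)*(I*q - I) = I*q^4 - 13*q^3 - I*q^3 + 13*q^2 - 34*I*q^2 - 48*q + 34*I*q + 48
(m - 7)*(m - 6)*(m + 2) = m^3 - 11*m^2 + 16*m + 84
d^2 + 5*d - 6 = (d - 1)*(d + 6)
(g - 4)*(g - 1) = g^2 - 5*g + 4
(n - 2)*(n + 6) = n^2 + 4*n - 12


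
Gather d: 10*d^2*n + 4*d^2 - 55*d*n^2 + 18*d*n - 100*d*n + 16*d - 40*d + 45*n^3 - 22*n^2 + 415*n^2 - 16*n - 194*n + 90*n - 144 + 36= d^2*(10*n + 4) + d*(-55*n^2 - 82*n - 24) + 45*n^3 + 393*n^2 - 120*n - 108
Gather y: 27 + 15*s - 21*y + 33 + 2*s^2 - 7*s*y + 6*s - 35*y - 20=2*s^2 + 21*s + y*(-7*s - 56) + 40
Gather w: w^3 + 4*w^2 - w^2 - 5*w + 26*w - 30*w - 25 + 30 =w^3 + 3*w^2 - 9*w + 5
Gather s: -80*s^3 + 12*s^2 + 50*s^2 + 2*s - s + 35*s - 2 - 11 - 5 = -80*s^3 + 62*s^2 + 36*s - 18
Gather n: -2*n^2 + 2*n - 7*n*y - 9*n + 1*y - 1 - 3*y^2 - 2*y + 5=-2*n^2 + n*(-7*y - 7) - 3*y^2 - y + 4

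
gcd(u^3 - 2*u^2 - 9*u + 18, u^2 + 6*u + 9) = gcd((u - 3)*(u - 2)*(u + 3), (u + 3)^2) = u + 3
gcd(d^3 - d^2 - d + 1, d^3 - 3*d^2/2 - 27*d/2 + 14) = d - 1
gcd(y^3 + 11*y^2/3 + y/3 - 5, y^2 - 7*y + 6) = y - 1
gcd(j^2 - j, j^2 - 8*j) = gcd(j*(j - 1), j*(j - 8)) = j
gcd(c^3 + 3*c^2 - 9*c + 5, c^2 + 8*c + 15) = c + 5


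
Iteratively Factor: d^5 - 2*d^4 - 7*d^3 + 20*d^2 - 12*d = (d - 2)*(d^4 - 7*d^2 + 6*d) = (d - 2)*(d - 1)*(d^3 + d^2 - 6*d) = (d - 2)*(d - 1)*(d + 3)*(d^2 - 2*d) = (d - 2)^2*(d - 1)*(d + 3)*(d)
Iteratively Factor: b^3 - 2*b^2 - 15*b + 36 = (b - 3)*(b^2 + b - 12) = (b - 3)*(b + 4)*(b - 3)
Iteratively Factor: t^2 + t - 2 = (t - 1)*(t + 2)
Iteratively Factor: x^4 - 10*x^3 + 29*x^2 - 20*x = (x - 4)*(x^3 - 6*x^2 + 5*x) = (x - 5)*(x - 4)*(x^2 - x) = x*(x - 5)*(x - 4)*(x - 1)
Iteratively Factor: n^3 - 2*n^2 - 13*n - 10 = (n - 5)*(n^2 + 3*n + 2) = (n - 5)*(n + 2)*(n + 1)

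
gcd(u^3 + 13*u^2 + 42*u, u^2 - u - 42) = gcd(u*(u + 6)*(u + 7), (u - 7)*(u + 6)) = u + 6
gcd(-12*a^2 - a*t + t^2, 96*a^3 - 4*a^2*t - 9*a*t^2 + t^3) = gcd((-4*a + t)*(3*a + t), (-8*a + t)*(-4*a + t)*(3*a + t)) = -12*a^2 - a*t + t^2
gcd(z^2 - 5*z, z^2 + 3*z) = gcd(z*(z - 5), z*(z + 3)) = z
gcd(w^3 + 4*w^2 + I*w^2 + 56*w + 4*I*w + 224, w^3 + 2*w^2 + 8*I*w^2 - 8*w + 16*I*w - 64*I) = w^2 + w*(4 + 8*I) + 32*I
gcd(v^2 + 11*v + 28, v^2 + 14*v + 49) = v + 7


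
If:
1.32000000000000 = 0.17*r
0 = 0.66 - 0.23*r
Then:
No Solution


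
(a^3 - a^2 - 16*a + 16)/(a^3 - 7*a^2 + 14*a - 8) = (a + 4)/(a - 2)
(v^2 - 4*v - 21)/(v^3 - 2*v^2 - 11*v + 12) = (v - 7)/(v^2 - 5*v + 4)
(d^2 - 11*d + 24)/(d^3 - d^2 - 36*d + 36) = (d^2 - 11*d + 24)/(d^3 - d^2 - 36*d + 36)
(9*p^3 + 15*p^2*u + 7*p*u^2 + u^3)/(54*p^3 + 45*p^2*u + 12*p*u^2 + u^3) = (p + u)/(6*p + u)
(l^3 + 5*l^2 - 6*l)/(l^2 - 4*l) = (l^2 + 5*l - 6)/(l - 4)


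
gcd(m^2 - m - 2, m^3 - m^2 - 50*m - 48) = m + 1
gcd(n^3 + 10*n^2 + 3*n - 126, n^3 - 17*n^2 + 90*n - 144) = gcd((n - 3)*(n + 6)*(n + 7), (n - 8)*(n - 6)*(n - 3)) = n - 3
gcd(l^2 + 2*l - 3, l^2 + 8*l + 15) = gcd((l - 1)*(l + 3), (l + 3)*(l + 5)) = l + 3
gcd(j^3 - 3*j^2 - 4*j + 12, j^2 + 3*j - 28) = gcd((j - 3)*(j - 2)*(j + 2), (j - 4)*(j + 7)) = 1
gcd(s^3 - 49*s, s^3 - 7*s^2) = s^2 - 7*s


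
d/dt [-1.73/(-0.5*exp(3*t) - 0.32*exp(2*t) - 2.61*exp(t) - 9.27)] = (-2.595*exp(2*t) - 1.1072*exp(t) - 4.5153)*exp(t)/(0.5*exp(3*t) + 0.32*exp(2*t) + 2.61*exp(t) + 9.27)^2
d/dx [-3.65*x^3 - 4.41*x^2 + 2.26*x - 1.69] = -10.95*x^2 - 8.82*x + 2.26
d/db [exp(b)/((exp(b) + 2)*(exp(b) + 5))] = (10 - exp(2*b))*exp(b)/(exp(4*b) + 14*exp(3*b) + 69*exp(2*b) + 140*exp(b) + 100)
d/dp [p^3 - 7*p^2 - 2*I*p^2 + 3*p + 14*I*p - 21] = 3*p^2 - 14*p - 4*I*p + 3 + 14*I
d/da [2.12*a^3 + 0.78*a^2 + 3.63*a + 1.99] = 6.36*a^2 + 1.56*a + 3.63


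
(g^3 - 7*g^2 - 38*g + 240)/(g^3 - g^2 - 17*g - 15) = (g^2 - 2*g - 48)/(g^2 + 4*g + 3)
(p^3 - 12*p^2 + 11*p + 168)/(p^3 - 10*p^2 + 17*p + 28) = (p^2 - 5*p - 24)/(p^2 - 3*p - 4)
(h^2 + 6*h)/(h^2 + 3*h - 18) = h/(h - 3)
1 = 1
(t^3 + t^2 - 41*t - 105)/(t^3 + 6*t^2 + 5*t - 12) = (t^2 - 2*t - 35)/(t^2 + 3*t - 4)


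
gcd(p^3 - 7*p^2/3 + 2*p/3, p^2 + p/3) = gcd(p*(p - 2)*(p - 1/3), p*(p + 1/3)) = p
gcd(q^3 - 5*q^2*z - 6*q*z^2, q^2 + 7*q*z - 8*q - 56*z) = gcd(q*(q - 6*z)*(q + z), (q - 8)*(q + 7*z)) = 1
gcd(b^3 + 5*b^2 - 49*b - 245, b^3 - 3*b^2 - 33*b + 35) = b^2 - 2*b - 35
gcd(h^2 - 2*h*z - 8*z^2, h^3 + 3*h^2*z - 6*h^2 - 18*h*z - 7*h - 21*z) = 1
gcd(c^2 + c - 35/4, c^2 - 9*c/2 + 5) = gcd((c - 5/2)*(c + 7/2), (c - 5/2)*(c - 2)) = c - 5/2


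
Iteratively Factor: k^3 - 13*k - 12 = (k - 4)*(k^2 + 4*k + 3) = (k - 4)*(k + 1)*(k + 3)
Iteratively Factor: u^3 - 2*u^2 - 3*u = (u - 3)*(u^2 + u) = u*(u - 3)*(u + 1)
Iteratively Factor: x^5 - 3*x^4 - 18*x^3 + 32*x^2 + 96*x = (x + 2)*(x^4 - 5*x^3 - 8*x^2 + 48*x) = (x - 4)*(x + 2)*(x^3 - x^2 - 12*x) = x*(x - 4)*(x + 2)*(x^2 - x - 12) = x*(x - 4)*(x + 2)*(x + 3)*(x - 4)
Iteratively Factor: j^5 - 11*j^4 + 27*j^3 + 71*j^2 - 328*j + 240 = (j - 4)*(j^4 - 7*j^3 - j^2 + 67*j - 60) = (j - 4)*(j + 3)*(j^3 - 10*j^2 + 29*j - 20) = (j - 4)*(j - 1)*(j + 3)*(j^2 - 9*j + 20) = (j - 4)^2*(j - 1)*(j + 3)*(j - 5)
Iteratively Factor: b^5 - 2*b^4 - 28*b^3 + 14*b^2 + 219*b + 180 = (b + 3)*(b^4 - 5*b^3 - 13*b^2 + 53*b + 60) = (b + 1)*(b + 3)*(b^3 - 6*b^2 - 7*b + 60) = (b - 4)*(b + 1)*(b + 3)*(b^2 - 2*b - 15) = (b - 4)*(b + 1)*(b + 3)^2*(b - 5)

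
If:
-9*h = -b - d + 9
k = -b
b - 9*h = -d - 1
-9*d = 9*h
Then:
No Solution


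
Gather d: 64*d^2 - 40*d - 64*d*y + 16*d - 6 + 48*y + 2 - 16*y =64*d^2 + d*(-64*y - 24) + 32*y - 4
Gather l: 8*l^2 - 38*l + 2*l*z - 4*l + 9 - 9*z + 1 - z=8*l^2 + l*(2*z - 42) - 10*z + 10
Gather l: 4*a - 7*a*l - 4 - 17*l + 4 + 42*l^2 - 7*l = 4*a + 42*l^2 + l*(-7*a - 24)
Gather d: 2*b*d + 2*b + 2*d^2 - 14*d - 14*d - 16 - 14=2*b + 2*d^2 + d*(2*b - 28) - 30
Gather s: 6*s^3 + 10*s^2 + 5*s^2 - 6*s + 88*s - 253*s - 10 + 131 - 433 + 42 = 6*s^3 + 15*s^2 - 171*s - 270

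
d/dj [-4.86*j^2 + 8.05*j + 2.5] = 8.05 - 9.72*j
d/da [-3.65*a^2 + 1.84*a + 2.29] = 1.84 - 7.3*a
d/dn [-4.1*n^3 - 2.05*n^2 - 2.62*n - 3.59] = -12.3*n^2 - 4.1*n - 2.62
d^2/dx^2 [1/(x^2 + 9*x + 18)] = 2*(-x^2 - 9*x + (2*x + 9)^2 - 18)/(x^2 + 9*x + 18)^3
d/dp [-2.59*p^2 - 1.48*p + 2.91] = -5.18*p - 1.48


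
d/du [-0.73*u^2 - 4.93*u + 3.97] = -1.46*u - 4.93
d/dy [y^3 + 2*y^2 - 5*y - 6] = 3*y^2 + 4*y - 5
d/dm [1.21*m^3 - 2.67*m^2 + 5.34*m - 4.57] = 3.63*m^2 - 5.34*m + 5.34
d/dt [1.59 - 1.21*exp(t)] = -1.21*exp(t)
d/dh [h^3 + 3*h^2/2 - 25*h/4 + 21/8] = 3*h^2 + 3*h - 25/4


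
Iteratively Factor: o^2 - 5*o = (o - 5)*(o)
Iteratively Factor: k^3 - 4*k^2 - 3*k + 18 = (k - 3)*(k^2 - k - 6) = (k - 3)*(k + 2)*(k - 3)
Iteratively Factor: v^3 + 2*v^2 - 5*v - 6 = (v + 3)*(v^2 - v - 2) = (v + 1)*(v + 3)*(v - 2)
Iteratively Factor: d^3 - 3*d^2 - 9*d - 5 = (d + 1)*(d^2 - 4*d - 5) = (d + 1)^2*(d - 5)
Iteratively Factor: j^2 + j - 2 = (j - 1)*(j + 2)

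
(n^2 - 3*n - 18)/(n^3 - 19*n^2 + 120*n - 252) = (n + 3)/(n^2 - 13*n + 42)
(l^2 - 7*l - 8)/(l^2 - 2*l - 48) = (l + 1)/(l + 6)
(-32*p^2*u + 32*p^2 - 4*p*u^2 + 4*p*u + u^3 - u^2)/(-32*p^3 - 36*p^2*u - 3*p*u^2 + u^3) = (u - 1)/(p + u)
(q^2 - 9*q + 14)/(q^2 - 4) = (q - 7)/(q + 2)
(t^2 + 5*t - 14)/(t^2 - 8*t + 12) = (t + 7)/(t - 6)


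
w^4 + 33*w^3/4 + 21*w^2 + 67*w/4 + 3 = (w + 1/4)*(w + 1)*(w + 3)*(w + 4)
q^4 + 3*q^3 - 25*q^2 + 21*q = q*(q - 3)*(q - 1)*(q + 7)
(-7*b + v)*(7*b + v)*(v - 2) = -49*b^2*v + 98*b^2 + v^3 - 2*v^2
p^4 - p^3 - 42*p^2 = p^2*(p - 7)*(p + 6)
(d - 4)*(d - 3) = d^2 - 7*d + 12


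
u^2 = u^2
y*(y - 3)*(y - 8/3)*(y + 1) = y^4 - 14*y^3/3 + 7*y^2/3 + 8*y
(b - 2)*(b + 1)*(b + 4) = b^3 + 3*b^2 - 6*b - 8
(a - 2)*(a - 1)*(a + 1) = a^3 - 2*a^2 - a + 2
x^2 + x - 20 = (x - 4)*(x + 5)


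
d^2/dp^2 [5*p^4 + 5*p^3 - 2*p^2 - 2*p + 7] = 60*p^2 + 30*p - 4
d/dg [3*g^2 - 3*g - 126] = 6*g - 3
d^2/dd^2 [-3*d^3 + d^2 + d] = 2 - 18*d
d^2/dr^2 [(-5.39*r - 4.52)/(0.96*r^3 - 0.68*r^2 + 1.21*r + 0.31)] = (-29.804544*r^5 - 28.876032*r^4 + 54.747872*r^3 - 24.794112*r^2 + 23.567976*r - 11.097518)/(0.884736*r^9 - 1.880064*r^8 + 4.67712*r^7 - 4.196672*r^6 + 4.680912*r^5 - 0.396156*r^4 + 0.517921*r^3 + 1.165569*r^2 + 0.348843*r + 0.029791)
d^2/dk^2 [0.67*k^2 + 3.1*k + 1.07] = 1.34000000000000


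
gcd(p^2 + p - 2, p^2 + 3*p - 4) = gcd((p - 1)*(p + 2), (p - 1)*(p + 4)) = p - 1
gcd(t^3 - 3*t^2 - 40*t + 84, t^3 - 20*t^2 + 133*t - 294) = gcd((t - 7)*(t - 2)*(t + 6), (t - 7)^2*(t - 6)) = t - 7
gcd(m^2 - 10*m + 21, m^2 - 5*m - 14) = m - 7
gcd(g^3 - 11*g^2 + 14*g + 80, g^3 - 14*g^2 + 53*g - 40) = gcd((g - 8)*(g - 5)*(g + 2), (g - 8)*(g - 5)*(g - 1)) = g^2 - 13*g + 40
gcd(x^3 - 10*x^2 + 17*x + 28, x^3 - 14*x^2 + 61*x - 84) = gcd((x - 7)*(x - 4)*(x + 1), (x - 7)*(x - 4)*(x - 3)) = x^2 - 11*x + 28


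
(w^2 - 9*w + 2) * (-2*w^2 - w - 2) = -2*w^4 + 17*w^3 + 3*w^2 + 16*w - 4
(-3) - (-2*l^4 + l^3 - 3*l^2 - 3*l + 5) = 2*l^4 - l^3 + 3*l^2 + 3*l - 8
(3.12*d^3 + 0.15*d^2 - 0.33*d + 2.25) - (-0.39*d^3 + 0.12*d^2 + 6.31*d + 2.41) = 3.51*d^3 + 0.03*d^2 - 6.64*d - 0.16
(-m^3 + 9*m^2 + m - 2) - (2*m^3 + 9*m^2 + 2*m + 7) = -3*m^3 - m - 9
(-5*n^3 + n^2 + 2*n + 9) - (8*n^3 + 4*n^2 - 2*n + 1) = -13*n^3 - 3*n^2 + 4*n + 8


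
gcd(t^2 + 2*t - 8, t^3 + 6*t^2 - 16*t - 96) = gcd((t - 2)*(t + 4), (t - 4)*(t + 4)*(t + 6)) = t + 4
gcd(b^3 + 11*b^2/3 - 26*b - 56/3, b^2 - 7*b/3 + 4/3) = 1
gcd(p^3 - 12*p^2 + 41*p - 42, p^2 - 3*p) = p - 3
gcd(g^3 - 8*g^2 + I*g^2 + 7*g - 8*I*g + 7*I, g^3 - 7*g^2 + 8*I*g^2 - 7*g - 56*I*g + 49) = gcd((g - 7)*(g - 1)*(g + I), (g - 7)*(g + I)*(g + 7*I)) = g^2 + g*(-7 + I) - 7*I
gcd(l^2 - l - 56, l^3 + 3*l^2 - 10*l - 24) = 1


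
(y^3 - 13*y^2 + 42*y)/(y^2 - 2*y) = (y^2 - 13*y + 42)/(y - 2)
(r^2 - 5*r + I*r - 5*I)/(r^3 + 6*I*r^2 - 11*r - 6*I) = (r - 5)/(r^2 + 5*I*r - 6)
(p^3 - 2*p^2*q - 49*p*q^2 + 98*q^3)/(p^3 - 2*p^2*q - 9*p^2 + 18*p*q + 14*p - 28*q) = (p^2 - 49*q^2)/(p^2 - 9*p + 14)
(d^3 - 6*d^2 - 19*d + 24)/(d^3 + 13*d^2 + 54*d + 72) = (d^2 - 9*d + 8)/(d^2 + 10*d + 24)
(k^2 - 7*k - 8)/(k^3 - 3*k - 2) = (k - 8)/(k^2 - k - 2)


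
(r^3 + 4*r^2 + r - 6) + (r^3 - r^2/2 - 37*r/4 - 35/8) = 2*r^3 + 7*r^2/2 - 33*r/4 - 83/8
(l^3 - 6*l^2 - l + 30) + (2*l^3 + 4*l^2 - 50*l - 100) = 3*l^3 - 2*l^2 - 51*l - 70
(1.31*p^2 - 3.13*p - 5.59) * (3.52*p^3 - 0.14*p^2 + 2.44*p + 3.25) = 4.6112*p^5 - 11.201*p^4 - 16.0422*p^3 - 2.5971*p^2 - 23.8121*p - 18.1675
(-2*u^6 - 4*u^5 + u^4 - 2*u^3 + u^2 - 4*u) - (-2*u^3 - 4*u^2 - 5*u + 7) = -2*u^6 - 4*u^5 + u^4 + 5*u^2 + u - 7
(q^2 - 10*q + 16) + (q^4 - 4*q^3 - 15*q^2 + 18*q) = q^4 - 4*q^3 - 14*q^2 + 8*q + 16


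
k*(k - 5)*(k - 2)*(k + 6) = k^4 - k^3 - 32*k^2 + 60*k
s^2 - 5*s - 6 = (s - 6)*(s + 1)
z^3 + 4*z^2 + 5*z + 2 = (z + 1)^2*(z + 2)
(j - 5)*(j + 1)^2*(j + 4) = j^4 + j^3 - 21*j^2 - 41*j - 20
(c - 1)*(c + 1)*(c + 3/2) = c^3 + 3*c^2/2 - c - 3/2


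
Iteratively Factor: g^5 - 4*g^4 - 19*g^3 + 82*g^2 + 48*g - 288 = (g + 2)*(g^4 - 6*g^3 - 7*g^2 + 96*g - 144) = (g - 3)*(g + 2)*(g^3 - 3*g^2 - 16*g + 48) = (g - 3)*(g + 2)*(g + 4)*(g^2 - 7*g + 12) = (g - 3)^2*(g + 2)*(g + 4)*(g - 4)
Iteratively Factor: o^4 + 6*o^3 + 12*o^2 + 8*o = (o)*(o^3 + 6*o^2 + 12*o + 8) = o*(o + 2)*(o^2 + 4*o + 4) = o*(o + 2)^2*(o + 2)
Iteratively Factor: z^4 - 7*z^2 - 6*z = (z + 1)*(z^3 - z^2 - 6*z) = (z + 1)*(z + 2)*(z^2 - 3*z) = z*(z + 1)*(z + 2)*(z - 3)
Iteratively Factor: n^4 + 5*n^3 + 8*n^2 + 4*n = (n + 2)*(n^3 + 3*n^2 + 2*n) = (n + 1)*(n + 2)*(n^2 + 2*n) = (n + 1)*(n + 2)^2*(n)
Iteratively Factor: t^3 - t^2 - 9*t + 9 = (t - 3)*(t^2 + 2*t - 3) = (t - 3)*(t - 1)*(t + 3)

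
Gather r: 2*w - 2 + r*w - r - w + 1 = r*(w - 1) + w - 1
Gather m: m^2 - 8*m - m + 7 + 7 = m^2 - 9*m + 14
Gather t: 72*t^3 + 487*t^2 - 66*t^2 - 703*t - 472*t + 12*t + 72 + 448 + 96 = 72*t^3 + 421*t^2 - 1163*t + 616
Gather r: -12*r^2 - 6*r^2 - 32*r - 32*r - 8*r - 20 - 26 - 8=-18*r^2 - 72*r - 54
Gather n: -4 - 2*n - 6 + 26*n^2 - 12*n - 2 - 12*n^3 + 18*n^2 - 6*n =-12*n^3 + 44*n^2 - 20*n - 12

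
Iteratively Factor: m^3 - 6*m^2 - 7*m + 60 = (m - 5)*(m^2 - m - 12) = (m - 5)*(m + 3)*(m - 4)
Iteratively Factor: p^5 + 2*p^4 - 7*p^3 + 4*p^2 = (p + 4)*(p^4 - 2*p^3 + p^2) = p*(p + 4)*(p^3 - 2*p^2 + p) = p^2*(p + 4)*(p^2 - 2*p + 1) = p^2*(p - 1)*(p + 4)*(p - 1)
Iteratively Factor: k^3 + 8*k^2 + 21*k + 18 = (k + 3)*(k^2 + 5*k + 6) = (k + 3)^2*(k + 2)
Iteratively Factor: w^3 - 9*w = (w)*(w^2 - 9) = w*(w - 3)*(w + 3)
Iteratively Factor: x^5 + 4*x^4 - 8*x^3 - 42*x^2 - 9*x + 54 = (x - 3)*(x^4 + 7*x^3 + 13*x^2 - 3*x - 18) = (x - 3)*(x - 1)*(x^3 + 8*x^2 + 21*x + 18) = (x - 3)*(x - 1)*(x + 3)*(x^2 + 5*x + 6) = (x - 3)*(x - 1)*(x + 2)*(x + 3)*(x + 3)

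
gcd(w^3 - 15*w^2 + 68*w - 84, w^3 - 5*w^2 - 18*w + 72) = w - 6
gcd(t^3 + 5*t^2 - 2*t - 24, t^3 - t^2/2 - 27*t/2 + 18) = t + 4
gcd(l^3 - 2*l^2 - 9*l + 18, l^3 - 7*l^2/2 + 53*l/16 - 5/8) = l - 2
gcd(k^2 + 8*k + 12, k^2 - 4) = k + 2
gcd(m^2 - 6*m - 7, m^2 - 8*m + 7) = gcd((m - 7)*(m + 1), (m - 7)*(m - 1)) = m - 7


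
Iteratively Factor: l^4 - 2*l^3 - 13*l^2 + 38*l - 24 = (l - 1)*(l^3 - l^2 - 14*l + 24) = (l - 2)*(l - 1)*(l^2 + l - 12) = (l - 2)*(l - 1)*(l + 4)*(l - 3)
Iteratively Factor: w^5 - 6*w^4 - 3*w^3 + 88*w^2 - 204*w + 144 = (w - 3)*(w^4 - 3*w^3 - 12*w^2 + 52*w - 48) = (w - 3)*(w - 2)*(w^3 - w^2 - 14*w + 24) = (w - 3)^2*(w - 2)*(w^2 + 2*w - 8) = (w - 3)^2*(w - 2)^2*(w + 4)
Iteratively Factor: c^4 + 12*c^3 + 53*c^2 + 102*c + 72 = (c + 4)*(c^3 + 8*c^2 + 21*c + 18) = (c + 3)*(c + 4)*(c^2 + 5*c + 6) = (c + 3)^2*(c + 4)*(c + 2)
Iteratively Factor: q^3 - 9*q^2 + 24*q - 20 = (q - 2)*(q^2 - 7*q + 10) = (q - 2)^2*(q - 5)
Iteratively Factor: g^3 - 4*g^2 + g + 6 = (g - 2)*(g^2 - 2*g - 3) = (g - 3)*(g - 2)*(g + 1)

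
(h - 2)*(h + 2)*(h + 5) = h^3 + 5*h^2 - 4*h - 20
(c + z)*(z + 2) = c*z + 2*c + z^2 + 2*z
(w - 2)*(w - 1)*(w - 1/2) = w^3 - 7*w^2/2 + 7*w/2 - 1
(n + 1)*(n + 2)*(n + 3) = n^3 + 6*n^2 + 11*n + 6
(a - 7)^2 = a^2 - 14*a + 49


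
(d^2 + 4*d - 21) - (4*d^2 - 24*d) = -3*d^2 + 28*d - 21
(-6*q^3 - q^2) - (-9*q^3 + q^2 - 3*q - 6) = 3*q^3 - 2*q^2 + 3*q + 6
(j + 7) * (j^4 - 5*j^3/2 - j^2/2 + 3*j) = j^5 + 9*j^4/2 - 18*j^3 - j^2/2 + 21*j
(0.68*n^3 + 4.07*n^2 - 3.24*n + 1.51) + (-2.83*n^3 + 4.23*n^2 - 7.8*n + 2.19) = -2.15*n^3 + 8.3*n^2 - 11.04*n + 3.7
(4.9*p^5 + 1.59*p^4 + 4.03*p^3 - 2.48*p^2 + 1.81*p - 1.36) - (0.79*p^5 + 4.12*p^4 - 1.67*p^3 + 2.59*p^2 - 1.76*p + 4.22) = 4.11*p^5 - 2.53*p^4 + 5.7*p^3 - 5.07*p^2 + 3.57*p - 5.58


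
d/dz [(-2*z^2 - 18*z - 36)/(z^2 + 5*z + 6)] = 8/(z^2 + 4*z + 4)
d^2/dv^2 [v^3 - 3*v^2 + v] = 6*v - 6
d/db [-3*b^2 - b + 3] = -6*b - 1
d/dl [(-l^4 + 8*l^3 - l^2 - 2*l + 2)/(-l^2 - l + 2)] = (2*l^5 - 5*l^4 - 24*l^3 + 47*l^2 - 2)/(l^4 + 2*l^3 - 3*l^2 - 4*l + 4)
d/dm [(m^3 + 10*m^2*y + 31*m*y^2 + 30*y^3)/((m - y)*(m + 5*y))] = (m^2 - 2*m*y - 11*y^2)/(m^2 - 2*m*y + y^2)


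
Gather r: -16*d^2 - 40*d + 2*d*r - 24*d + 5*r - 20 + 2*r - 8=-16*d^2 - 64*d + r*(2*d + 7) - 28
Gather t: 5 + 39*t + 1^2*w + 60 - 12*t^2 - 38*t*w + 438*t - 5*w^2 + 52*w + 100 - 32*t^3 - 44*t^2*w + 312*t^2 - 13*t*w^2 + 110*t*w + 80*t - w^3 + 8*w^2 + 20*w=-32*t^3 + t^2*(300 - 44*w) + t*(-13*w^2 + 72*w + 557) - w^3 + 3*w^2 + 73*w + 165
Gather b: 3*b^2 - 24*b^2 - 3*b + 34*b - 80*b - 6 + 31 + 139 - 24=-21*b^2 - 49*b + 140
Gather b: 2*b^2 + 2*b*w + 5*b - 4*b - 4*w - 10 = 2*b^2 + b*(2*w + 1) - 4*w - 10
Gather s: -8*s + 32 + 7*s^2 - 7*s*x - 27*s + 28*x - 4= 7*s^2 + s*(-7*x - 35) + 28*x + 28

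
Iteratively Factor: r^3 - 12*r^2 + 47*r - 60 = (r - 4)*(r^2 - 8*r + 15) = (r - 5)*(r - 4)*(r - 3)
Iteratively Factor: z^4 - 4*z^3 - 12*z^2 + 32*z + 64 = (z + 2)*(z^3 - 6*z^2 + 32) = (z - 4)*(z + 2)*(z^2 - 2*z - 8) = (z - 4)^2*(z + 2)*(z + 2)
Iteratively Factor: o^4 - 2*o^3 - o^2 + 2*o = (o - 1)*(o^3 - o^2 - 2*o) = (o - 2)*(o - 1)*(o^2 + o) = (o - 2)*(o - 1)*(o + 1)*(o)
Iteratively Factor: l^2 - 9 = (l - 3)*(l + 3)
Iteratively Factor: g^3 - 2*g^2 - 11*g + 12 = (g - 4)*(g^2 + 2*g - 3) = (g - 4)*(g + 3)*(g - 1)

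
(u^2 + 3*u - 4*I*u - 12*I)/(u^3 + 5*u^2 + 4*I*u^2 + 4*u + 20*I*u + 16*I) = (u^2 + u*(3 - 4*I) - 12*I)/(u^3 + u^2*(5 + 4*I) + u*(4 + 20*I) + 16*I)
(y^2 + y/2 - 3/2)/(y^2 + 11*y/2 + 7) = (2*y^2 + y - 3)/(2*y^2 + 11*y + 14)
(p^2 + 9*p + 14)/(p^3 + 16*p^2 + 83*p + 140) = (p + 2)/(p^2 + 9*p + 20)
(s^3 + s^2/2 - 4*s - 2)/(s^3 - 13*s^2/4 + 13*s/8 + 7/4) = 4*(s + 2)/(4*s - 7)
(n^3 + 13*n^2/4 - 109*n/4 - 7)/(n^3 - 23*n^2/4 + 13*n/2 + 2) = (n + 7)/(n - 2)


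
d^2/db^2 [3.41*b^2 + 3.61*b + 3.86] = 6.82000000000000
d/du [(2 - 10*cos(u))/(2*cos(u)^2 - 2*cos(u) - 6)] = (5*sin(u)^2 + 2*cos(u) - 21)*sin(u)/(sin(u)^2 + cos(u) + 2)^2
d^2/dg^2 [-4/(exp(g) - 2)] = 4*(-exp(g) - 2)*exp(g)/(exp(g) - 2)^3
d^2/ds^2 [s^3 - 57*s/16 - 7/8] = 6*s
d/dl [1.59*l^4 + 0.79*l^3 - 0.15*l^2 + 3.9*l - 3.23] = 6.36*l^3 + 2.37*l^2 - 0.3*l + 3.9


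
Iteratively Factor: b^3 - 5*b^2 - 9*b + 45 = (b - 5)*(b^2 - 9) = (b - 5)*(b + 3)*(b - 3)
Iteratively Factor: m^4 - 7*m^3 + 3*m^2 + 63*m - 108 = (m - 4)*(m^3 - 3*m^2 - 9*m + 27) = (m - 4)*(m - 3)*(m^2 - 9) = (m - 4)*(m - 3)*(m + 3)*(m - 3)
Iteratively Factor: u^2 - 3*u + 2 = (u - 1)*(u - 2)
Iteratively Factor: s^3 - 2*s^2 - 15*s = (s - 5)*(s^2 + 3*s) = s*(s - 5)*(s + 3)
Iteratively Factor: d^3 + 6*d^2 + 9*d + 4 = (d + 1)*(d^2 + 5*d + 4) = (d + 1)^2*(d + 4)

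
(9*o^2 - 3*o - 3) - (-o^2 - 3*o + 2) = 10*o^2 - 5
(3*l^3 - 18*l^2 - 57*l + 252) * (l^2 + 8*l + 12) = 3*l^5 + 6*l^4 - 165*l^3 - 420*l^2 + 1332*l + 3024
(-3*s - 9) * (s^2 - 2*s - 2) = -3*s^3 - 3*s^2 + 24*s + 18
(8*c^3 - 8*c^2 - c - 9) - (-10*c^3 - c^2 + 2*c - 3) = 18*c^3 - 7*c^2 - 3*c - 6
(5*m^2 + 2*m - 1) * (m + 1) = 5*m^3 + 7*m^2 + m - 1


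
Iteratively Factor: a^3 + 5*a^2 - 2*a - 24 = (a + 3)*(a^2 + 2*a - 8) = (a + 3)*(a + 4)*(a - 2)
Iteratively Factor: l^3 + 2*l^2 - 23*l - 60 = (l + 3)*(l^2 - l - 20) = (l + 3)*(l + 4)*(l - 5)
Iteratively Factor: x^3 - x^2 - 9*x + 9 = (x - 1)*(x^2 - 9) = (x - 3)*(x - 1)*(x + 3)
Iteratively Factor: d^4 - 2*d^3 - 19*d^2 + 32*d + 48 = (d - 3)*(d^3 + d^2 - 16*d - 16) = (d - 3)*(d + 1)*(d^2 - 16) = (d - 3)*(d + 1)*(d + 4)*(d - 4)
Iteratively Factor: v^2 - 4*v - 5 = (v + 1)*(v - 5)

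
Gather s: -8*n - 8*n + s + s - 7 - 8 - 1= -16*n + 2*s - 16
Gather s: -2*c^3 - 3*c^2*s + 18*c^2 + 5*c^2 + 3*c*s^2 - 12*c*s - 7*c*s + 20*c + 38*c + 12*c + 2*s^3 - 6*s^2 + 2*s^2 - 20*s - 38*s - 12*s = -2*c^3 + 23*c^2 + 70*c + 2*s^3 + s^2*(3*c - 4) + s*(-3*c^2 - 19*c - 70)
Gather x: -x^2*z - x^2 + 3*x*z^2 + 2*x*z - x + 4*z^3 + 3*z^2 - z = x^2*(-z - 1) + x*(3*z^2 + 2*z - 1) + 4*z^3 + 3*z^2 - z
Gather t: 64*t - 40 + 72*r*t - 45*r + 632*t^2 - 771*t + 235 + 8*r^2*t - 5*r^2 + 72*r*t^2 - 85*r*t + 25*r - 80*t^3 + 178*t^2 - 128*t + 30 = -5*r^2 - 20*r - 80*t^3 + t^2*(72*r + 810) + t*(8*r^2 - 13*r - 835) + 225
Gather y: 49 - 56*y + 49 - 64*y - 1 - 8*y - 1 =96 - 128*y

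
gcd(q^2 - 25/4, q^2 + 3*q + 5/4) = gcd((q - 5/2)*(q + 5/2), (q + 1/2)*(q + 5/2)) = q + 5/2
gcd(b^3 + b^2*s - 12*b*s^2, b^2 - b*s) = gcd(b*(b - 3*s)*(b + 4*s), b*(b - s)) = b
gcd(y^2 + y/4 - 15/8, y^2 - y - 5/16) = y - 5/4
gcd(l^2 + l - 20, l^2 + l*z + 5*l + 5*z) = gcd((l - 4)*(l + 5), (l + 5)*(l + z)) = l + 5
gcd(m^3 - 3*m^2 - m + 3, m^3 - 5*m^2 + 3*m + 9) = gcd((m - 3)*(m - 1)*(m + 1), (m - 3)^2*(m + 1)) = m^2 - 2*m - 3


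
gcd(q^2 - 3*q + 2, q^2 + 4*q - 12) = q - 2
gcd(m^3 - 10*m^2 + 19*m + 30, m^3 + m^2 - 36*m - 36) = m^2 - 5*m - 6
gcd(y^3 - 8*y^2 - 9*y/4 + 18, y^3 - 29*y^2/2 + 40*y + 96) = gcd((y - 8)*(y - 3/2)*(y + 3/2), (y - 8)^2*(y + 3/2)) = y^2 - 13*y/2 - 12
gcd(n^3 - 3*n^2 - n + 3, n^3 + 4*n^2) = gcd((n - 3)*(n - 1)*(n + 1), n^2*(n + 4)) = 1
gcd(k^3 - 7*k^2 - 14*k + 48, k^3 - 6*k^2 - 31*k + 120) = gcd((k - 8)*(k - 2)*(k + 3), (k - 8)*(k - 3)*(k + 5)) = k - 8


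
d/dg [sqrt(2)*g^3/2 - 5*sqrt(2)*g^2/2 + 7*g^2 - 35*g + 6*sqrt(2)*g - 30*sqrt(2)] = 3*sqrt(2)*g^2/2 - 5*sqrt(2)*g + 14*g - 35 + 6*sqrt(2)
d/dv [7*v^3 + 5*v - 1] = 21*v^2 + 5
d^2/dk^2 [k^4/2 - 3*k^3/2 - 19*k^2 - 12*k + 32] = 6*k^2 - 9*k - 38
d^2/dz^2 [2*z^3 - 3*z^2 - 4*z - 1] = 12*z - 6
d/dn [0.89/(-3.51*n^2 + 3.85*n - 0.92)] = (6.2478*n - 3.4265)/(3.51*n^2 - 3.85*n + 0.92)^2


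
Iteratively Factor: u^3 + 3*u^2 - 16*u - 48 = (u + 3)*(u^2 - 16) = (u + 3)*(u + 4)*(u - 4)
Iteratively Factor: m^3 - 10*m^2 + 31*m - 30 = (m - 5)*(m^2 - 5*m + 6) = (m - 5)*(m - 3)*(m - 2)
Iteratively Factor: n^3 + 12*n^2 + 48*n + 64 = (n + 4)*(n^2 + 8*n + 16) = (n + 4)^2*(n + 4)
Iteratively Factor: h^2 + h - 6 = (h - 2)*(h + 3)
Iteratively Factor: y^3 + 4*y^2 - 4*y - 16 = (y - 2)*(y^2 + 6*y + 8) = (y - 2)*(y + 2)*(y + 4)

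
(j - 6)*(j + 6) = j^2 - 36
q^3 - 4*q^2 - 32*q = q*(q - 8)*(q + 4)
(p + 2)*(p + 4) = p^2 + 6*p + 8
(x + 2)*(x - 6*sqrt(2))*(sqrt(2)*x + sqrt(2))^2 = 2*x^4 - 12*sqrt(2)*x^3 + 8*x^3 - 48*sqrt(2)*x^2 + 10*x^2 - 60*sqrt(2)*x + 4*x - 24*sqrt(2)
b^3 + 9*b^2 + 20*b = b*(b + 4)*(b + 5)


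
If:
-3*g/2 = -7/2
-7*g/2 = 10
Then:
No Solution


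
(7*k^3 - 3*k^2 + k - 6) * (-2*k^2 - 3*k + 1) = -14*k^5 - 15*k^4 + 14*k^3 + 6*k^2 + 19*k - 6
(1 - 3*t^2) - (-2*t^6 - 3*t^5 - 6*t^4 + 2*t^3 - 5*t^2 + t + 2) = 2*t^6 + 3*t^5 + 6*t^4 - 2*t^3 + 2*t^2 - t - 1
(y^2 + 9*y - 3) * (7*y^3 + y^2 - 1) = 7*y^5 + 64*y^4 - 12*y^3 - 4*y^2 - 9*y + 3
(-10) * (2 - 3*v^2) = 30*v^2 - 20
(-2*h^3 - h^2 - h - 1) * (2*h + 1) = -4*h^4 - 4*h^3 - 3*h^2 - 3*h - 1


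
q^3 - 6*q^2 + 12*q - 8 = (q - 2)^3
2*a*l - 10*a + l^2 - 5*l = (2*a + l)*(l - 5)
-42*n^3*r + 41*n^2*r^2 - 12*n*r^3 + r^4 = r*(-7*n + r)*(-3*n + r)*(-2*n + r)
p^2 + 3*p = p*(p + 3)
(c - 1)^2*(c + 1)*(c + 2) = c^4 + c^3 - 3*c^2 - c + 2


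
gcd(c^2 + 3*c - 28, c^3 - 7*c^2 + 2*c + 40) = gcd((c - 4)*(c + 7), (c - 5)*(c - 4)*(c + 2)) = c - 4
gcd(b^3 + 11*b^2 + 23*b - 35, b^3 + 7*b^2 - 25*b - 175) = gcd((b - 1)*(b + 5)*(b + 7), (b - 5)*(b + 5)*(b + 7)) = b^2 + 12*b + 35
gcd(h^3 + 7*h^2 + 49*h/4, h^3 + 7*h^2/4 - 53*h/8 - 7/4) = h + 7/2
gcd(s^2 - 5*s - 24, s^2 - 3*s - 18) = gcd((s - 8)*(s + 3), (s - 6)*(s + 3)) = s + 3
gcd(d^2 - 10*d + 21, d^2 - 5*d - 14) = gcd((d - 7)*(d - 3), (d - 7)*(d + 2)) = d - 7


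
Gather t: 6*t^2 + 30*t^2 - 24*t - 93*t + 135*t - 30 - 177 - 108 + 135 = 36*t^2 + 18*t - 180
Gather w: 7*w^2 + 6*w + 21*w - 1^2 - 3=7*w^2 + 27*w - 4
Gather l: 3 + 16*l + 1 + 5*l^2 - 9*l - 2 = 5*l^2 + 7*l + 2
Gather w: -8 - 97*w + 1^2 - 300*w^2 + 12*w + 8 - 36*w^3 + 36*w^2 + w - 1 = -36*w^3 - 264*w^2 - 84*w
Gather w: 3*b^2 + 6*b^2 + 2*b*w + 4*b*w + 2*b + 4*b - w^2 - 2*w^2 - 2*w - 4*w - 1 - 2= 9*b^2 + 6*b - 3*w^2 + w*(6*b - 6) - 3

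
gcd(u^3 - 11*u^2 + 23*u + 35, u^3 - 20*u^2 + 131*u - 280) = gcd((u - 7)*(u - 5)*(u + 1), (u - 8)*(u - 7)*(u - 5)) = u^2 - 12*u + 35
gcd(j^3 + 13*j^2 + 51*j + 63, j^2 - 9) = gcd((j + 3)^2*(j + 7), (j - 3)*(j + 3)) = j + 3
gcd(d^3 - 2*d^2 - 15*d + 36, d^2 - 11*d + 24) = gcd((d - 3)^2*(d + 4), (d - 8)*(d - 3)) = d - 3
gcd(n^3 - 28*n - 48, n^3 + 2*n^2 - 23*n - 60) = n + 4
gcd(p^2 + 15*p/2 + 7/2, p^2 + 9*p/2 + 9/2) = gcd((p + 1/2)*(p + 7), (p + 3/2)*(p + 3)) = 1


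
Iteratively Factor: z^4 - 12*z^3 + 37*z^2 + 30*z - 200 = (z - 4)*(z^3 - 8*z^2 + 5*z + 50) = (z - 4)*(z + 2)*(z^2 - 10*z + 25) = (z - 5)*(z - 4)*(z + 2)*(z - 5)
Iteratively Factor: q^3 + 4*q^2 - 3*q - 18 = (q + 3)*(q^2 + q - 6) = (q - 2)*(q + 3)*(q + 3)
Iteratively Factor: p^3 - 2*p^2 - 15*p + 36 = (p + 4)*(p^2 - 6*p + 9) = (p - 3)*(p + 4)*(p - 3)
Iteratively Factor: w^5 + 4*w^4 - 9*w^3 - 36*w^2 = (w + 3)*(w^4 + w^3 - 12*w^2) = w*(w + 3)*(w^3 + w^2 - 12*w) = w*(w + 3)*(w + 4)*(w^2 - 3*w) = w*(w - 3)*(w + 3)*(w + 4)*(w)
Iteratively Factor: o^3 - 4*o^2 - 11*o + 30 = (o - 5)*(o^2 + o - 6) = (o - 5)*(o + 3)*(o - 2)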